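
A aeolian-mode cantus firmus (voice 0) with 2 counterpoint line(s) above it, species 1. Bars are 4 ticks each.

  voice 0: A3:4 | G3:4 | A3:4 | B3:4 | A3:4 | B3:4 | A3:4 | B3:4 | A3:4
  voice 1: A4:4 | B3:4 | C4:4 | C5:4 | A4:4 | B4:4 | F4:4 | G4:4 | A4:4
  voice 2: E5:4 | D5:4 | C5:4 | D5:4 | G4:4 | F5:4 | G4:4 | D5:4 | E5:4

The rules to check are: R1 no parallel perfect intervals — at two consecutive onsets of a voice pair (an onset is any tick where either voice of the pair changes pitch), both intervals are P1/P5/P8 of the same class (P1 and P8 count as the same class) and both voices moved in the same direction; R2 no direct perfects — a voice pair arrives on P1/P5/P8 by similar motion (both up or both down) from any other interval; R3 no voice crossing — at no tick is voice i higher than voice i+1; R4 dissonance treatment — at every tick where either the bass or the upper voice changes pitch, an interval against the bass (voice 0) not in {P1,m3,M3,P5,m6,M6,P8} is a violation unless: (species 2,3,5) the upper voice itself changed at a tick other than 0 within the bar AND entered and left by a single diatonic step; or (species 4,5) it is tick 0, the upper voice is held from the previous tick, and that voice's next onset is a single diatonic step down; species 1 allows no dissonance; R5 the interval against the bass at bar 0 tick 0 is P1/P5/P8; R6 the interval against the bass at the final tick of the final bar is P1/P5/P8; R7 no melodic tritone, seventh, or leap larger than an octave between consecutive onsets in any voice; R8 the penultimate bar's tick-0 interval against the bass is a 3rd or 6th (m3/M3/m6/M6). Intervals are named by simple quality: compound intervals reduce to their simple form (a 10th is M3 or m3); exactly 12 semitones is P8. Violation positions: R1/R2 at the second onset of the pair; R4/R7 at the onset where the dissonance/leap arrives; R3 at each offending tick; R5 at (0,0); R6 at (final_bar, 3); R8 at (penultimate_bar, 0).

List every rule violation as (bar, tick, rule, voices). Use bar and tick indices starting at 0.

(1, 0, R1, (0, 2))
(1, 0, R7, (1,))
(3, 0, R4, (0, 1))
(4, 0, R2, (0, 1))
(4, 0, R3, (1, 2))
(4, 0, R4, (0, 2))
(4, 1, R3, (1, 2))
(4, 2, R3, (1, 2))
(4, 3, R3, (1, 2))
(5, 0, R1, (0, 1))
(5, 0, R4, (0, 2))
(5, 0, R7, (2,))
(6, 0, R4, (0, 2))
(6, 0, R7, (1,))
(6, 0, R7, (2,))
(7, 0, R2, (1, 2))
(8, 0, R1, (1, 2))

bar 0: v0=A3 v1=A4 v2=E5 downbeat P5
bar 1: v0=G3 v1=B3 v2=D5 downbeat P5
bar 2: v0=A3 v1=C4 v2=C5 downbeat m3
bar 3: v0=B3 v1=C5 v2=D5 downbeat m3
bar 4: v0=A3 v1=A4 v2=G4 downbeat m7
bar 5: v0=B3 v1=B4 v2=F5 downbeat TT
bar 6: v0=A3 v1=F4 v2=G4 downbeat m7
bar 7: v0=B3 v1=G4 v2=D5 downbeat m3
bar 8: v0=A3 v1=A4 v2=E5 downbeat P5
  -> R1 @ bar 1 tick 0 v(0, 2): A3/E5 P5 -> G3/D5 P5 similar
  -> R7 @ bar 1 tick 0 v(1,): A4->B3 leap 10st
  -> R4 @ bar 3 tick 0 v(0, 1): B3/C5 m2 untreated
  -> R2 @ bar 4 tick 0 v(0, 1): B3/C5 m2 -> A3/A4 P8 similar
  -> R3 @ bar 4 tick 0 v(1, 2): A4 above G4
  -> R4 @ bar 4 tick 0 v(0, 2): A3/G4 m7 untreated
  -> R3 @ bar 4 tick 1 v(1, 2): A4 above G4
  -> R3 @ bar 4 tick 2 v(1, 2): A4 above G4
  -> R3 @ bar 4 tick 3 v(1, 2): A4 above G4
  -> R1 @ bar 5 tick 0 v(0, 1): A3/A4 P8 -> B3/B4 P8 similar
  -> R4 @ bar 5 tick 0 v(0, 2): B3/F5 TT untreated
  -> R7 @ bar 5 tick 0 v(2,): G4->F5 leap 10st
  -> R4 @ bar 6 tick 0 v(0, 2): A3/G4 m7 untreated
  -> R7 @ bar 6 tick 0 v(1,): B4->F4 leap 6st
  -> R7 @ bar 6 tick 0 v(2,): F5->G4 leap 10st
  -> R2 @ bar 7 tick 0 v(1, 2): F4/G4 M2 -> G4/D5 P5 similar
  -> R1 @ bar 8 tick 0 v(1, 2): G4/D5 P5 -> A4/E5 P5 similar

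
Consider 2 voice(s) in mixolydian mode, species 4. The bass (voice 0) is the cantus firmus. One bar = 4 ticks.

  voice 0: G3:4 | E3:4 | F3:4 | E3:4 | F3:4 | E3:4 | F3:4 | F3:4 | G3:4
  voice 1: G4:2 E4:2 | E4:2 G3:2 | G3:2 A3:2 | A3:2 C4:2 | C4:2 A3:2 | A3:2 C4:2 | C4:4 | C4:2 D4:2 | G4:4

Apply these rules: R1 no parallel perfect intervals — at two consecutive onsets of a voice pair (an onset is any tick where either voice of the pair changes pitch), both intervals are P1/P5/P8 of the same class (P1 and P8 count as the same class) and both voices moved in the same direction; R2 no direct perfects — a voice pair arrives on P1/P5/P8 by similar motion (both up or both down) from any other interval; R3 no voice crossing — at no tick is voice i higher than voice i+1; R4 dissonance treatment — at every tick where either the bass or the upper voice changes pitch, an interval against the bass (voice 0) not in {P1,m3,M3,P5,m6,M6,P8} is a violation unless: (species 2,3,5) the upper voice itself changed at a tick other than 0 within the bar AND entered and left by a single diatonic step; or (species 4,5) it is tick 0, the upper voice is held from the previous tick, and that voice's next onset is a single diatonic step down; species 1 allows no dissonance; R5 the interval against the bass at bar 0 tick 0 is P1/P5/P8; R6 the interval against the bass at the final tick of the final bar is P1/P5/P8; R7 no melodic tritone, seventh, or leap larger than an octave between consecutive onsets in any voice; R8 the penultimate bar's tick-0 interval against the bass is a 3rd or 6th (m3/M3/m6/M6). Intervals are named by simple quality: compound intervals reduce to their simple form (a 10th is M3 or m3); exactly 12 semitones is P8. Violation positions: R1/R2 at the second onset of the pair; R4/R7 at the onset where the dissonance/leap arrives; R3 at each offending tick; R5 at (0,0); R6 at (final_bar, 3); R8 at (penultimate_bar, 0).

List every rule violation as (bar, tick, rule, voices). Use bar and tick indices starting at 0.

(2, 0, R4, (0, 1))
(3, 0, R4, (0, 1))
(5, 0, R4, (0, 1))
(7, 0, R8, (0, 1))
(8, 0, R2, (0, 1))

bar 0: v0=G3 v1=G4 downbeat P8
bar 1: v0=E3 v1=E4 downbeat P8
bar 2: v0=F3 v1=G3 downbeat M2
bar 3: v0=E3 v1=A3 downbeat P4
bar 4: v0=F3 v1=C4 downbeat P5
bar 5: v0=E3 v1=A3 downbeat P4
bar 6: v0=F3 v1=C4 downbeat P5
bar 7: v0=F3 v1=C4 downbeat P5
bar 8: v0=G3 v1=G4 downbeat P8
  -> R4 @ bar 2 tick 0 v(0, 1): F3/G3 M2 untreated
  -> R4 @ bar 3 tick 0 v(0, 1): E3/A3 P4 untreated
  -> R4 @ bar 5 tick 0 v(0, 1): E3/A3 P4 untreated
  -> R8 @ bar 7 tick 0 v(0, 1): penult P5 not 3rd/6th
  -> R2 @ bar 8 tick 0 v(0, 1): F3/D4 M6 -> G3/G4 P8 similar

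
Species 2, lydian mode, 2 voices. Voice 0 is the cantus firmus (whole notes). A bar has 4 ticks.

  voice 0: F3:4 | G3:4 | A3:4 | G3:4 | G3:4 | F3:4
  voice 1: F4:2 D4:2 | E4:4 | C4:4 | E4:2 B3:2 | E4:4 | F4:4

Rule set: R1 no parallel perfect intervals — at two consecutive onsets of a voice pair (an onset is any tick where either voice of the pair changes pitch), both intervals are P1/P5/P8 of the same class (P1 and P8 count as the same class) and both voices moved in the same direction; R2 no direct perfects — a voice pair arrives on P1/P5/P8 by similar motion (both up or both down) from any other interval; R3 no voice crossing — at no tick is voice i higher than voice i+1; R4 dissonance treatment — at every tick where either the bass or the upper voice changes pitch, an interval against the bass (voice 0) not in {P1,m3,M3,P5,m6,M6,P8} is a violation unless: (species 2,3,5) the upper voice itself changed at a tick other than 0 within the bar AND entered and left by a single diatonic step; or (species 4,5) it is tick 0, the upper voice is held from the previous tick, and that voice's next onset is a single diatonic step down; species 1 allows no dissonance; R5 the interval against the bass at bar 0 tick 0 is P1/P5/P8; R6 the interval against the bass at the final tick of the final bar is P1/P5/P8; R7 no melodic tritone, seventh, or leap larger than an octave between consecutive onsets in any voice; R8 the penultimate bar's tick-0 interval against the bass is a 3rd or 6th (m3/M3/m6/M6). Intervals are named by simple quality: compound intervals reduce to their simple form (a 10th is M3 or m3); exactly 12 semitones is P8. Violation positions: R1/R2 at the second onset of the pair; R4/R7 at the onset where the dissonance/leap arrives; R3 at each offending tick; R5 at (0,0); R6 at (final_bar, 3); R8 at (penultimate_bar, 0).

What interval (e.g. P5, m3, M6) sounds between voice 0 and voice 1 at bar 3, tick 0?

voice 0=G3 voice 1=E4 -> M6

M6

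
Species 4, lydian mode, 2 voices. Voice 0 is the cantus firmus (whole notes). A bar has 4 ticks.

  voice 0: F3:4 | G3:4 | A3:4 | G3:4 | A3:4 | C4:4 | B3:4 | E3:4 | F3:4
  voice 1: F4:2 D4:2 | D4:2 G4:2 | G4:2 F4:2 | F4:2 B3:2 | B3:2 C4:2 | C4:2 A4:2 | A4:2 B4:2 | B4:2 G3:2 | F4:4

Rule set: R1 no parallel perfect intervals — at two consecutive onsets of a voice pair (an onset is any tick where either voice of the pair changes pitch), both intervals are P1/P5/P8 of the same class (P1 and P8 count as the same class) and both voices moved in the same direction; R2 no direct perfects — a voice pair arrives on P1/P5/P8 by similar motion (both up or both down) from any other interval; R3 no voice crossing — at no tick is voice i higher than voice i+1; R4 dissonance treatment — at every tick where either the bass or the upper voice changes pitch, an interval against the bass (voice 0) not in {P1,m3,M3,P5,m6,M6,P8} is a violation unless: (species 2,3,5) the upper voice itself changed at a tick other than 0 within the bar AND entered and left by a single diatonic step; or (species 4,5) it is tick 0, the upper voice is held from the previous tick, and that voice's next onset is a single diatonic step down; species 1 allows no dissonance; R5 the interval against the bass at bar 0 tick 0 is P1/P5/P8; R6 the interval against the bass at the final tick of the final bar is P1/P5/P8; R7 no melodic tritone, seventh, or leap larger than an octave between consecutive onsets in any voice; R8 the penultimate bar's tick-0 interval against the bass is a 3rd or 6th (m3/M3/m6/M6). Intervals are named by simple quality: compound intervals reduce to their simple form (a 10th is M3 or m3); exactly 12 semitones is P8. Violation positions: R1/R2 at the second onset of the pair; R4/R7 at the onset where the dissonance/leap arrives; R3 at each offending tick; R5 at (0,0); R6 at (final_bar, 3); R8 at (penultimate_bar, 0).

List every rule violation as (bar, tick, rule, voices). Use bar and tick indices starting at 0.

(3, 0, R4, (0, 1))
(3, 2, R7, (1,))
(4, 0, R4, (0, 1))
(6, 0, R4, (0, 1))
(7, 0, R8, (0, 1))
(7, 2, R7, (1,))
(8, 0, R2, (0, 1))
(8, 0, R7, (1,))

bar 0: v0=F3 v1=F4 downbeat P8
bar 1: v0=G3 v1=D4 downbeat P5
bar 2: v0=A3 v1=G4 downbeat m7
bar 3: v0=G3 v1=F4 downbeat m7
bar 4: v0=A3 v1=B3 downbeat M2
bar 5: v0=C4 v1=C4 downbeat P1
bar 6: v0=B3 v1=A4 downbeat m7
bar 7: v0=E3 v1=B4 downbeat P5
bar 8: v0=F3 v1=F4 downbeat P8
  -> R4 @ bar 3 tick 0 v(0, 1): G3/F4 m7 untreated
  -> R7 @ bar 3 tick 2 v(1,): F4->B3 leap 6st
  -> R4 @ bar 4 tick 0 v(0, 1): A3/B3 M2 untreated
  -> R4 @ bar 6 tick 0 v(0, 1): B3/A4 m7 untreated
  -> R8 @ bar 7 tick 0 v(0, 1): penult P5 not 3rd/6th
  -> R7 @ bar 7 tick 2 v(1,): B4->G3 leap 16st
  -> R2 @ bar 8 tick 0 v(0, 1): E3/G3 m3 -> F3/F4 P8 similar
  -> R7 @ bar 8 tick 0 v(1,): G3->F4 leap 10st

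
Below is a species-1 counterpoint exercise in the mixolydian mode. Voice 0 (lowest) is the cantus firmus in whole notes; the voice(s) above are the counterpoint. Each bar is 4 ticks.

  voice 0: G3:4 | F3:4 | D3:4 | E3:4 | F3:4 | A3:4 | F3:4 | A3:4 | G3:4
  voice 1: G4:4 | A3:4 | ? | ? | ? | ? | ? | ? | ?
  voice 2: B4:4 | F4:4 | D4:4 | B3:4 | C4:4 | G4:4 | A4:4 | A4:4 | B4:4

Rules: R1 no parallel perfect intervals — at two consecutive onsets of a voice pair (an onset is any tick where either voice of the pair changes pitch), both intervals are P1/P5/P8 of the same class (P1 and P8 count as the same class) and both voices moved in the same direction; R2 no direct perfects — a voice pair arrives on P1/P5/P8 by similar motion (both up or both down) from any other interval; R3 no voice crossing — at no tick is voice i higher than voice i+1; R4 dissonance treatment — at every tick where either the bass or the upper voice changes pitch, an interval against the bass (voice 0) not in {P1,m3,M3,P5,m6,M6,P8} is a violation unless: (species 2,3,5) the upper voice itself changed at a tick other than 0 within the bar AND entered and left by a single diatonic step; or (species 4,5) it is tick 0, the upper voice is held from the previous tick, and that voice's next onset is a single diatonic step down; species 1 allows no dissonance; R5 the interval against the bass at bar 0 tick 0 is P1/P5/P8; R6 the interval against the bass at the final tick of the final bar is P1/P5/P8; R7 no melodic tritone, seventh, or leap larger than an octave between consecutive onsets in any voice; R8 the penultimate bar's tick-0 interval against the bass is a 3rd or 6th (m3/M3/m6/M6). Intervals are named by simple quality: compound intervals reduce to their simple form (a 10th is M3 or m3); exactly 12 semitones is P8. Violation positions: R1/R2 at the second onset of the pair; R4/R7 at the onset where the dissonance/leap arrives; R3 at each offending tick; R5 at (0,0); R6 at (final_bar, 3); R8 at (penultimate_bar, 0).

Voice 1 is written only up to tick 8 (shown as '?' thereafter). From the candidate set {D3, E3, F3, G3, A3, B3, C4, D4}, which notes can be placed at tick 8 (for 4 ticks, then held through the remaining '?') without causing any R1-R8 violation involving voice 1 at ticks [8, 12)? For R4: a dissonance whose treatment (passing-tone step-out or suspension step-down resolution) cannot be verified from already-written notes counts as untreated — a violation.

{A3, B3, D4, F3}

D3: violates R2
E3: violates R4
F3: legal
G3: violates R2,R4
A3: legal
B3: legal
C4: violates R4
D4: legal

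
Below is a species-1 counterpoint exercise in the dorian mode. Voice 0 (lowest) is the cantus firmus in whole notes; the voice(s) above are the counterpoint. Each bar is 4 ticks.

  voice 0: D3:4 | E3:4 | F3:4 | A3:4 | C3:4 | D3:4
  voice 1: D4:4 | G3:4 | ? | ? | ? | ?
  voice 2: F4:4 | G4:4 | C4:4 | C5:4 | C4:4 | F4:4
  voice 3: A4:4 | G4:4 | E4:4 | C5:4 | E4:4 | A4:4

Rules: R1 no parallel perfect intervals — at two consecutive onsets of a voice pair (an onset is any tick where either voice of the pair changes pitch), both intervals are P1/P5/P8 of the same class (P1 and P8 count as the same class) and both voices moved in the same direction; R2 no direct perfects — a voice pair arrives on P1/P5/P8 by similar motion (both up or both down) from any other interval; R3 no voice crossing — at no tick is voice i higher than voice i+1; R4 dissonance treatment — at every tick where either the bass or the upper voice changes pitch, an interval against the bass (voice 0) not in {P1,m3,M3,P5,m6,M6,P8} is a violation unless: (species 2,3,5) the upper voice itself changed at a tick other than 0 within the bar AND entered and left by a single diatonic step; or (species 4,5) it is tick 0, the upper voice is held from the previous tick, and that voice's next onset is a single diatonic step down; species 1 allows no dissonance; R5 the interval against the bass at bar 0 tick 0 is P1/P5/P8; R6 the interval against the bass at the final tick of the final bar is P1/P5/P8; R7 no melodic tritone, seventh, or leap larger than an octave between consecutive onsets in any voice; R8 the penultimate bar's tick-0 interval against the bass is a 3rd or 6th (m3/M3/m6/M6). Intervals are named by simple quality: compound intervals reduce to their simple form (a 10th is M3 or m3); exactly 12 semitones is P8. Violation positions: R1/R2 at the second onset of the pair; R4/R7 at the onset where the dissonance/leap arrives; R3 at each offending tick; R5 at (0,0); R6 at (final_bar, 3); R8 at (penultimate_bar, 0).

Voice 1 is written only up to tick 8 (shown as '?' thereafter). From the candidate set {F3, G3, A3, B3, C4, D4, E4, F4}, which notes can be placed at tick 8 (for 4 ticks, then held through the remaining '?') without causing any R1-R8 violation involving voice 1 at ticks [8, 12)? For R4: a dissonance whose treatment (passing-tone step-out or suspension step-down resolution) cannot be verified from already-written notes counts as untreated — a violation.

F3: violates R2
G3: violates R4
A3: legal
B3: violates R4
C4: violates R2
D4: violates R3
E4: violates R3,R4
F4: violates R2,R3,R7

{A3}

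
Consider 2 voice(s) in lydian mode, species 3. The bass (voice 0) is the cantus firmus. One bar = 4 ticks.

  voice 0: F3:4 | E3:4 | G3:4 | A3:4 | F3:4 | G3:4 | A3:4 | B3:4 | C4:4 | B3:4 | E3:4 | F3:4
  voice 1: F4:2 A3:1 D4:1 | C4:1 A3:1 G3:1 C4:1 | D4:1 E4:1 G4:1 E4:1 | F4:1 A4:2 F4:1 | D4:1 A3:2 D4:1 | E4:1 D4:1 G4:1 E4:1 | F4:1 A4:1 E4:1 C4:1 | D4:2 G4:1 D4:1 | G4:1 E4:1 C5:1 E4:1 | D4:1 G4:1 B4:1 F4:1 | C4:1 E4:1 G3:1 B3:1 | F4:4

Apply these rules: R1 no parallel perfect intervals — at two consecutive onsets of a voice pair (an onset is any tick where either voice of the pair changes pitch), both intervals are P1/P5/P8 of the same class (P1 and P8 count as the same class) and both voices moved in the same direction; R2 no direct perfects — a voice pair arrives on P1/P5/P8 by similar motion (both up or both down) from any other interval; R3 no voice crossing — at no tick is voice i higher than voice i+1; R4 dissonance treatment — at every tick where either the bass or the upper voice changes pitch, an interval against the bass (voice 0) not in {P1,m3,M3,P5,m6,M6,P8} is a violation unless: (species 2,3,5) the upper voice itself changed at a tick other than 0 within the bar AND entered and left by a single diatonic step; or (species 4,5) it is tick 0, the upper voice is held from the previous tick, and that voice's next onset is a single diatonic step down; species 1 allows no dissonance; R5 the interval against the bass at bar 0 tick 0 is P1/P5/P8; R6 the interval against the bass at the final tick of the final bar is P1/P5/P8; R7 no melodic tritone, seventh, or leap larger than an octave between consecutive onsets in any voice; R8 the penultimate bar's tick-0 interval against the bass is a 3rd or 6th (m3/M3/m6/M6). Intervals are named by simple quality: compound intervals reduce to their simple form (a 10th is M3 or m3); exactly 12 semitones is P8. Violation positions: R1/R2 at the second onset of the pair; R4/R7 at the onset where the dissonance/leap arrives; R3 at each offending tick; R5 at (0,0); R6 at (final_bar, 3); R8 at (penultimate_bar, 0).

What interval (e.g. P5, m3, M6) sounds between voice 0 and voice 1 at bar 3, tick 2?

P8

voice 0=A3 voice 1=A4 -> P8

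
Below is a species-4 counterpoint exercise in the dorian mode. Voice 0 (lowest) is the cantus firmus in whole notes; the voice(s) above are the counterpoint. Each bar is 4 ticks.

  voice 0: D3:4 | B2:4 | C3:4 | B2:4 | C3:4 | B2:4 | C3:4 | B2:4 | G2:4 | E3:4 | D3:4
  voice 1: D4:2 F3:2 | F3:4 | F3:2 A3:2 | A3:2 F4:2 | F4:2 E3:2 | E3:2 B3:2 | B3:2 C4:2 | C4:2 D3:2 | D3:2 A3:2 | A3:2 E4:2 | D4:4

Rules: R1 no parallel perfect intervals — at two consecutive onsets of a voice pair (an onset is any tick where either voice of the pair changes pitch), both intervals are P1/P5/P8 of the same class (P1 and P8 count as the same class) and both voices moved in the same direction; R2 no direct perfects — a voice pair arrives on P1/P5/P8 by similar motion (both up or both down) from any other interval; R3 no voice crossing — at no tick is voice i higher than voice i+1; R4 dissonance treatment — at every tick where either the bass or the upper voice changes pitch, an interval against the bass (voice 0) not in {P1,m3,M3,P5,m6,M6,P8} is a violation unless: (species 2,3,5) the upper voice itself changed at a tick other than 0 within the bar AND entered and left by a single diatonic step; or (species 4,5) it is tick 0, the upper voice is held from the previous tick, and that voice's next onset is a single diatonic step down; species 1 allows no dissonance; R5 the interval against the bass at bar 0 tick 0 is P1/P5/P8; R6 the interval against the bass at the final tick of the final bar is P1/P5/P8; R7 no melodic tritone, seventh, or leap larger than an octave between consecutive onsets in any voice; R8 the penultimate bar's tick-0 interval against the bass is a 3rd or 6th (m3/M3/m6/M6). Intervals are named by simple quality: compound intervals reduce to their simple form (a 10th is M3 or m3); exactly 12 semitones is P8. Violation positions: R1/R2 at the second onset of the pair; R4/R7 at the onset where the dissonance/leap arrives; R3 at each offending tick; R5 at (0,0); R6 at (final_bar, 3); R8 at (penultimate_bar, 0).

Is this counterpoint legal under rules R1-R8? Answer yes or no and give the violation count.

No (14 violations)

bar 0: v0=D3 v1=D4 (P8)
bar 1: v0=B2 v1=F3 (TT)
bar 2: v0=C3 v1=F3 (P4)
bar 3: v0=B2 v1=A3 (m7)
bar 4: v0=C3 v1=F4 (P4)
bar 5: v0=B2 v1=E3 (P4)
bar 6: v0=C3 v1=B3 (M7)
bar 7: v0=B2 v1=C4 (m2)
bar 8: v0=G2 v1=D3 (P5)
bar 9: v0=E3 v1=A3 (P4)
bar 10: v0=D3 v1=D4 (P8)
  R4 @ bar1.0: B2/F3 TT untreated
  R4 @ bar2.0: C3/F3 P4 untreated
  R4 @ bar3.0: B2/A3 m7 untreated
  R4 @ bar3.2: B2/F4 TT untreated
  R4 @ bar4.0: C3/F4 P4 untreated
  R7 @ bar4.2: F4->E3 leap 13st
  R4 @ bar5.0: B2/E3 P4 untreated
  R4 @ bar6.0: C3/B3 M7 untreated
  R4 @ bar7.0: B2/C4 m2 untreated
  R7 @ bar7.2: C4->D3 leap 10st
  R4 @ bar8.2: G2/A3 M2 untreated
  R4 @ bar9.0: E3/A3 P4 untreated
  R8 @ bar9.0: penult P4 not 3rd/6th
  R1 @ bar10.0: E3/E4 P8 -> D3/D4 P8 similar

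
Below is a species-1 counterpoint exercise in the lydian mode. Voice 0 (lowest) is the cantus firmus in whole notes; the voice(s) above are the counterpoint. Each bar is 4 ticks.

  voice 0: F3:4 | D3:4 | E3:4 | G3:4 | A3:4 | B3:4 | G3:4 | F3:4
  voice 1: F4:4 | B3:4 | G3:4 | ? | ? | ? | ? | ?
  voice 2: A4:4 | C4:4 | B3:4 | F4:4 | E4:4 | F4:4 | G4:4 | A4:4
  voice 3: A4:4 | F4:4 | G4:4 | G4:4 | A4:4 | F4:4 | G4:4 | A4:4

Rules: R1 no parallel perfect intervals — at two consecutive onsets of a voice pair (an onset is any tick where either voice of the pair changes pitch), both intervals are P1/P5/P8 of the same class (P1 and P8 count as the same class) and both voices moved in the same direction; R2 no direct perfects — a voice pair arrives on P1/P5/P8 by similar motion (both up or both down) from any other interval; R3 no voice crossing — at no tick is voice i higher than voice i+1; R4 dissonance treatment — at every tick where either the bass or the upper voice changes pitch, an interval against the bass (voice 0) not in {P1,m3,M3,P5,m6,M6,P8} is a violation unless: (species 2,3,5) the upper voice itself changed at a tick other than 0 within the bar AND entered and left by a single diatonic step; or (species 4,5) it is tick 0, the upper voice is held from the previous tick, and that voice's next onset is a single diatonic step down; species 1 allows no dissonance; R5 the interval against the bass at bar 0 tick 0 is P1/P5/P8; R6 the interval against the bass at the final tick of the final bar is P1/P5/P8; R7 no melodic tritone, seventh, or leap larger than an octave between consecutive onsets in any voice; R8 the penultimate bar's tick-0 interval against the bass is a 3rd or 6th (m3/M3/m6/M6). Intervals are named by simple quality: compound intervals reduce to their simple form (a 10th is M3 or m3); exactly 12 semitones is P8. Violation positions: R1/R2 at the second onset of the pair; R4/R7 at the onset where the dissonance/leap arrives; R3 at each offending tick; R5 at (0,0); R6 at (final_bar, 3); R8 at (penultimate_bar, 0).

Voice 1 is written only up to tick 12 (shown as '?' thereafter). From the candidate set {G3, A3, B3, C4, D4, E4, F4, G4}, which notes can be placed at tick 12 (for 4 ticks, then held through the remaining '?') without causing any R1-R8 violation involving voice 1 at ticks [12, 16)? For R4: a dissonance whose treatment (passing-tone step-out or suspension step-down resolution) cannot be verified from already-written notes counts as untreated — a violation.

{B3, E4, G3}

G3: legal
A3: violates R4
B3: legal
C4: violates R4
D4: violates R2
E4: legal
F4: violates R2,R4,R7
G4: violates R2,R3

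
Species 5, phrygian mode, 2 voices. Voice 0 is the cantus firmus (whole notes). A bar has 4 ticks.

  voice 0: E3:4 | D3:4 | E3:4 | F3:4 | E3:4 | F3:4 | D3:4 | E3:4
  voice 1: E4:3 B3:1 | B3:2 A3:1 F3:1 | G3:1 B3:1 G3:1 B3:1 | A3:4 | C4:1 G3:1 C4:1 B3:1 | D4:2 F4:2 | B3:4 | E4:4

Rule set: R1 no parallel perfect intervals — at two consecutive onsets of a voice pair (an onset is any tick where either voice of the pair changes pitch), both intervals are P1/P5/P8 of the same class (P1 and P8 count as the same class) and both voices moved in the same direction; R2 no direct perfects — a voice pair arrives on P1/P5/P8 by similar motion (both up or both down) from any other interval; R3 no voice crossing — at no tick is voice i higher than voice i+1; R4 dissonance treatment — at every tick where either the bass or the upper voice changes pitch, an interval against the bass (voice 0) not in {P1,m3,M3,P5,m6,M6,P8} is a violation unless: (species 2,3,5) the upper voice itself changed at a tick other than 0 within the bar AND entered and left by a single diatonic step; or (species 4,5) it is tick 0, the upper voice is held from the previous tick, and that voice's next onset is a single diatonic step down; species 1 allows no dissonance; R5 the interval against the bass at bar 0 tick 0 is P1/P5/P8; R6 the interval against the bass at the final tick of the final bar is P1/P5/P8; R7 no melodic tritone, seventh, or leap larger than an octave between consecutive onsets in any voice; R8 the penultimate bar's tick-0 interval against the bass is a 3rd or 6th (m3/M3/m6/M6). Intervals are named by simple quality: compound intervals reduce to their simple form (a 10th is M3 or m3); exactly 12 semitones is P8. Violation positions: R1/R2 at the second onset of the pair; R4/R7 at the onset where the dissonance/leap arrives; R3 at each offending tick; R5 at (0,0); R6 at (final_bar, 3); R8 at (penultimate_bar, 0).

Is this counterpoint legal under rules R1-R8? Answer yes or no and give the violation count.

No (2 violations)

bar 0: v0=E3 v1=E4 (P8)
bar 1: v0=D3 v1=B3 (M6)
bar 2: v0=E3 v1=G3 (m3)
bar 3: v0=F3 v1=A3 (M3)
bar 4: v0=E3 v1=C4 (m6)
bar 5: v0=F3 v1=D4 (M6)
bar 6: v0=D3 v1=B3 (M6)
bar 7: v0=E3 v1=E4 (P8)
  R7 @ bar6.0: F4->B3 leap 6st
  R2 @ bar7.0: D3/B3 M6 -> E3/E4 P8 similar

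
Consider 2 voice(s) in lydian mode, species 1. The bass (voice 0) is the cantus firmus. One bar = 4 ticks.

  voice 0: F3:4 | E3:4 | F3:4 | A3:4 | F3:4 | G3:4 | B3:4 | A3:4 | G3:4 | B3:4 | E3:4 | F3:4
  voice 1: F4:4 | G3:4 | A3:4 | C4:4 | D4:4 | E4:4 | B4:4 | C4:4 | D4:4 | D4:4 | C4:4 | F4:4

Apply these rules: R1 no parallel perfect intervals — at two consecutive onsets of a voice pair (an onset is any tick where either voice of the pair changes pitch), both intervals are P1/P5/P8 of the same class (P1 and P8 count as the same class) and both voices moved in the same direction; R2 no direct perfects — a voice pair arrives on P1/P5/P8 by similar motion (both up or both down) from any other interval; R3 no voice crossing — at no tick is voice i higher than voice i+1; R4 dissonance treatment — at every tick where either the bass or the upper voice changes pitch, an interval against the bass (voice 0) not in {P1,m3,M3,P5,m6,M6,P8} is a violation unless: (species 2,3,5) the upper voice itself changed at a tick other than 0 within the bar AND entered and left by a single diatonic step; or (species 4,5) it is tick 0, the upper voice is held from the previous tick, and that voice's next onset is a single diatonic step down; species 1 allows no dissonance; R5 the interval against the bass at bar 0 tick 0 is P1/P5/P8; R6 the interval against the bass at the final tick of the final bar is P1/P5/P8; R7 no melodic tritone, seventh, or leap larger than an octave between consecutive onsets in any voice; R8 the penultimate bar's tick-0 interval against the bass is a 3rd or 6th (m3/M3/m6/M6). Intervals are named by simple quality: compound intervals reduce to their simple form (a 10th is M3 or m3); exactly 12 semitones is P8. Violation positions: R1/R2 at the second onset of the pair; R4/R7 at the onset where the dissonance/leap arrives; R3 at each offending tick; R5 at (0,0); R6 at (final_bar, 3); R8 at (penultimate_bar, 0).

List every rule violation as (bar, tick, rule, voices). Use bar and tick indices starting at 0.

bar 0: v0=F3 v1=F4 downbeat P8
bar 1: v0=E3 v1=G3 downbeat m3
bar 2: v0=F3 v1=A3 downbeat M3
bar 3: v0=A3 v1=C4 downbeat m3
bar 4: v0=F3 v1=D4 downbeat M6
bar 5: v0=G3 v1=E4 downbeat M6
bar 6: v0=B3 v1=B4 downbeat P8
bar 7: v0=A3 v1=C4 downbeat m3
bar 8: v0=G3 v1=D4 downbeat P5
bar 9: v0=B3 v1=D4 downbeat m3
bar 10: v0=E3 v1=C4 downbeat m6
bar 11: v0=F3 v1=F4 downbeat P8
  -> R7 @ bar 1 tick 0 v(1,): F4->G3 leap 10st
  -> R2 @ bar 6 tick 0 v(0, 1): G3/E4 M6 -> B3/B4 P8 similar
  -> R7 @ bar 7 tick 0 v(1,): B4->C4 leap 11st
  -> R2 @ bar 11 tick 0 v(0, 1): E3/C4 m6 -> F3/F4 P8 similar

(1, 0, R7, (1,))
(6, 0, R2, (0, 1))
(7, 0, R7, (1,))
(11, 0, R2, (0, 1))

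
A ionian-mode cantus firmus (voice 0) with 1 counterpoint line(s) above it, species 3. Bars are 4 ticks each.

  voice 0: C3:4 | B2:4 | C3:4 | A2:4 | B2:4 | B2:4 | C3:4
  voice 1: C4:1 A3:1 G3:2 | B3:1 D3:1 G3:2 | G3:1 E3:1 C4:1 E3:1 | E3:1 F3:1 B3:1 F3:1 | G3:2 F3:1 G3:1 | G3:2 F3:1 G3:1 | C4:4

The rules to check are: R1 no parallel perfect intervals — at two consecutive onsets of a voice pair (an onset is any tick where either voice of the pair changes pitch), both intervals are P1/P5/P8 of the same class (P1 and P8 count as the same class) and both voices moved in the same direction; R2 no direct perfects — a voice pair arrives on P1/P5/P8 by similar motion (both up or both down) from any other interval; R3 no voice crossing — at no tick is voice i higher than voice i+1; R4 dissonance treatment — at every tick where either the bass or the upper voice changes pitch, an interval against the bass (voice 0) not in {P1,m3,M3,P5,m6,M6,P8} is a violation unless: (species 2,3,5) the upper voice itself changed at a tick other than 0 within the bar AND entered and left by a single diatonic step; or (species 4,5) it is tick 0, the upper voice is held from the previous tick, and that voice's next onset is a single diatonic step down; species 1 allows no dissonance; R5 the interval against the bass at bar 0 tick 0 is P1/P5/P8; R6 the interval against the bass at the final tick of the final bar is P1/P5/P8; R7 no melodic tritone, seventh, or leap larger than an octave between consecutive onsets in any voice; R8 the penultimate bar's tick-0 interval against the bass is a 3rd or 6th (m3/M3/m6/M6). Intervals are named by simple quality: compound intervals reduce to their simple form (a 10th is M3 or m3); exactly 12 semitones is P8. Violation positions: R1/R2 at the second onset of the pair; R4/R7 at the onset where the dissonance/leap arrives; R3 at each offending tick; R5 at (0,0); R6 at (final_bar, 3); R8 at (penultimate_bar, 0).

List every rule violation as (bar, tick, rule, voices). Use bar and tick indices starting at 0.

bar 0: v0=C3 v1=C4 downbeat P8
bar 1: v0=B2 v1=B3 downbeat P8
bar 2: v0=C3 v1=G3 downbeat P5
bar 3: v0=A2 v1=E3 downbeat P5
bar 4: v0=B2 v1=G3 downbeat m6
bar 5: v0=B2 v1=G3 downbeat m6
bar 6: v0=C3 v1=C4 downbeat P8
  -> R4 @ bar 3 tick 2 v(0, 1): A2/B3 M2 untreated
  -> R7 @ bar 3 tick 2 v(1,): F3->B3 leap 6st
  -> R7 @ bar 3 tick 3 v(1,): B3->F3 leap 6st
  -> R2 @ bar 6 tick 0 v(0, 1): B2/G3 m6 -> C3/C4 P8 similar

(3, 2, R4, (0, 1))
(3, 2, R7, (1,))
(3, 3, R7, (1,))
(6, 0, R2, (0, 1))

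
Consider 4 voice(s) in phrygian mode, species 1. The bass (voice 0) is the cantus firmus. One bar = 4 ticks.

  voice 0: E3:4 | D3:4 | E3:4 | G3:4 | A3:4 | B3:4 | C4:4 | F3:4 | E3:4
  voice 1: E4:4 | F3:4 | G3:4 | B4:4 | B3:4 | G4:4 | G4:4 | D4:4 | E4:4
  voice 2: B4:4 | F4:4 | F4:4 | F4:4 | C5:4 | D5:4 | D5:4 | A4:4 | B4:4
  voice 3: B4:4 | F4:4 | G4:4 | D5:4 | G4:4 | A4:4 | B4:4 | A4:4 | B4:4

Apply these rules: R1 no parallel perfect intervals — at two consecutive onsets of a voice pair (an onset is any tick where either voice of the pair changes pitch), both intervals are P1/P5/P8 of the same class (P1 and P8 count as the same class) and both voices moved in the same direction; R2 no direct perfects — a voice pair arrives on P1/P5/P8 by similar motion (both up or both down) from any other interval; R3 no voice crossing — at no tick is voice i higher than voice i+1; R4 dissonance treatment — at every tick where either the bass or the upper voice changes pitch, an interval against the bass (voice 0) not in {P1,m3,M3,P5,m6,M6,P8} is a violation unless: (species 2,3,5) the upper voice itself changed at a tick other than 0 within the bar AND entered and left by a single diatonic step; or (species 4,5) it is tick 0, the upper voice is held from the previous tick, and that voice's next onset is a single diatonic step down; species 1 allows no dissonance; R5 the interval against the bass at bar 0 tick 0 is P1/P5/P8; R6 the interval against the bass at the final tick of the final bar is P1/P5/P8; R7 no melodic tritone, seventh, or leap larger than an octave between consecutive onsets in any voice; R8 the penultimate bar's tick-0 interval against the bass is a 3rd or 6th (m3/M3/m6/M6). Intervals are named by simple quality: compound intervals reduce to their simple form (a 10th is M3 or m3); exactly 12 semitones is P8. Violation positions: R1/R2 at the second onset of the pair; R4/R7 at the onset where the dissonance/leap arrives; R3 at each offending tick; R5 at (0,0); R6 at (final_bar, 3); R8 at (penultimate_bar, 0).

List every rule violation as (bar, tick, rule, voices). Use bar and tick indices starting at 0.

(1, 0, R1, (2, 3))
(1, 0, R2, (1, 2))
(1, 0, R2, (1, 3))
(1, 0, R7, (1,))
(1, 0, R7, (2,))
(1, 0, R7, (3,))
(2, 0, R1, (1, 3))
(2, 0, R4, (0, 2))
(3, 0, R2, (0, 3))
(3, 0, R3, (1, 2))
(3, 0, R4, (0, 2))
(3, 0, R7, (1,))
(3, 1, R3, (1, 2))
(3, 2, R3, (1, 2))
(3, 3, R3, (1, 2))
(4, 0, R3, (2, 3))
(4, 0, R4, (0, 1))
(4, 0, R4, (0, 3))
(4, 1, R3, (2, 3))
(4, 2, R3, (2, 3))
(4, 3, R3, (2, 3))
(5, 0, R2, (1, 2))
(5, 0, R3, (2, 3))
(5, 0, R4, (0, 3))
(5, 1, R3, (2, 3))
(5, 2, R3, (2, 3))
(5, 3, R3, (2, 3))
(6, 0, R3, (2, 3))
(6, 0, R4, (0, 2))
(6, 0, R4, (0, 3))
(6, 1, R3, (2, 3))
(6, 2, R3, (2, 3))
(6, 3, R3, (2, 3))
(7, 0, R1, (1, 2))
(7, 0, R2, (1, 3))
(7, 0, R2, (2, 3))
(8, 0, R1, (1, 2))
(8, 0, R1, (1, 3))
(8, 0, R1, (2, 3))

bar 0: v0=E3 v1=E4 v2=B4 v3=B4 downbeat P5
bar 1: v0=D3 v1=F3 v2=F4 v3=F4 downbeat m3
bar 2: v0=E3 v1=G3 v2=F4 v3=G4 downbeat m3
bar 3: v0=G3 v1=B4 v2=F4 v3=D5 downbeat P5
bar 4: v0=A3 v1=B3 v2=C5 v3=G4 downbeat m7
bar 5: v0=B3 v1=G4 v2=D5 v3=A4 downbeat m7
bar 6: v0=C4 v1=G4 v2=D5 v3=B4 downbeat M7
bar 7: v0=F3 v1=D4 v2=A4 v3=A4 downbeat M3
bar 8: v0=E3 v1=E4 v2=B4 v3=B4 downbeat P5
  -> R1 @ bar 1 tick 0 v(2, 3): B4/B4 P1 -> F4/F4 P1 similar
  -> R2 @ bar 1 tick 0 v(1, 2): E4/B4 P5 -> F3/F4 P8 similar
  -> R2 @ bar 1 tick 0 v(1, 3): E4/B4 P5 -> F3/F4 P8 similar
  -> R7 @ bar 1 tick 0 v(1,): E4->F3 leap 11st
  -> R7 @ bar 1 tick 0 v(2,): B4->F4 leap 6st
  -> R7 @ bar 1 tick 0 v(3,): B4->F4 leap 6st
  -> R1 @ bar 2 tick 0 v(1, 3): F3/F4 P8 -> G3/G4 P8 similar
  -> R4 @ bar 2 tick 0 v(0, 2): E3/F4 m2 untreated
  -> R2 @ bar 3 tick 0 v(0, 3): E3/G4 m3 -> G3/D5 P5 similar
  -> R3 @ bar 3 tick 0 v(1, 2): B4 above F4
  -> R4 @ bar 3 tick 0 v(0, 2): G3/F4 m7 untreated
  -> R7 @ bar 3 tick 0 v(1,): G3->B4 leap 16st
  -> R3 @ bar 3 tick 1 v(1, 2): B4 above F4
  -> R3 @ bar 3 tick 2 v(1, 2): B4 above F4
  -> R3 @ bar 3 tick 3 v(1, 2): B4 above F4
  -> R3 @ bar 4 tick 0 v(2, 3): C5 above G4
  -> R4 @ bar 4 tick 0 v(0, 1): A3/B3 M2 untreated
  -> R4 @ bar 4 tick 0 v(0, 3): A3/G4 m7 untreated
  -> R3 @ bar 4 tick 1 v(2, 3): C5 above G4
  -> R3 @ bar 4 tick 2 v(2, 3): C5 above G4
  -> R3 @ bar 4 tick 3 v(2, 3): C5 above G4
  -> R2 @ bar 5 tick 0 v(1, 2): B3/C5 m2 -> G4/D5 P5 similar
  -> R3 @ bar 5 tick 0 v(2, 3): D5 above A4
  -> R4 @ bar 5 tick 0 v(0, 3): B3/A4 m7 untreated
  -> R3 @ bar 5 tick 1 v(2, 3): D5 above A4
  -> R3 @ bar 5 tick 2 v(2, 3): D5 above A4
  -> R3 @ bar 5 tick 3 v(2, 3): D5 above A4
  -> R3 @ bar 6 tick 0 v(2, 3): D5 above B4
  -> R4 @ bar 6 tick 0 v(0, 2): C4/D5 M2 untreated
  -> R4 @ bar 6 tick 0 v(0, 3): C4/B4 M7 untreated
  -> R3 @ bar 6 tick 1 v(2, 3): D5 above B4
  -> R3 @ bar 6 tick 2 v(2, 3): D5 above B4
  -> R3 @ bar 6 tick 3 v(2, 3): D5 above B4
  -> R1 @ bar 7 tick 0 v(1, 2): G4/D5 P5 -> D4/A4 P5 similar
  -> R2 @ bar 7 tick 0 v(1, 3): G4/B4 M3 -> D4/A4 P5 similar
  -> R2 @ bar 7 tick 0 v(2, 3): D5/B4 m3 -> A4/A4 P1 similar
  -> R1 @ bar 8 tick 0 v(1, 2): D4/A4 P5 -> E4/B4 P5 similar
  -> R1 @ bar 8 tick 0 v(1, 3): D4/A4 P5 -> E4/B4 P5 similar
  -> R1 @ bar 8 tick 0 v(2, 3): A4/A4 P1 -> B4/B4 P1 similar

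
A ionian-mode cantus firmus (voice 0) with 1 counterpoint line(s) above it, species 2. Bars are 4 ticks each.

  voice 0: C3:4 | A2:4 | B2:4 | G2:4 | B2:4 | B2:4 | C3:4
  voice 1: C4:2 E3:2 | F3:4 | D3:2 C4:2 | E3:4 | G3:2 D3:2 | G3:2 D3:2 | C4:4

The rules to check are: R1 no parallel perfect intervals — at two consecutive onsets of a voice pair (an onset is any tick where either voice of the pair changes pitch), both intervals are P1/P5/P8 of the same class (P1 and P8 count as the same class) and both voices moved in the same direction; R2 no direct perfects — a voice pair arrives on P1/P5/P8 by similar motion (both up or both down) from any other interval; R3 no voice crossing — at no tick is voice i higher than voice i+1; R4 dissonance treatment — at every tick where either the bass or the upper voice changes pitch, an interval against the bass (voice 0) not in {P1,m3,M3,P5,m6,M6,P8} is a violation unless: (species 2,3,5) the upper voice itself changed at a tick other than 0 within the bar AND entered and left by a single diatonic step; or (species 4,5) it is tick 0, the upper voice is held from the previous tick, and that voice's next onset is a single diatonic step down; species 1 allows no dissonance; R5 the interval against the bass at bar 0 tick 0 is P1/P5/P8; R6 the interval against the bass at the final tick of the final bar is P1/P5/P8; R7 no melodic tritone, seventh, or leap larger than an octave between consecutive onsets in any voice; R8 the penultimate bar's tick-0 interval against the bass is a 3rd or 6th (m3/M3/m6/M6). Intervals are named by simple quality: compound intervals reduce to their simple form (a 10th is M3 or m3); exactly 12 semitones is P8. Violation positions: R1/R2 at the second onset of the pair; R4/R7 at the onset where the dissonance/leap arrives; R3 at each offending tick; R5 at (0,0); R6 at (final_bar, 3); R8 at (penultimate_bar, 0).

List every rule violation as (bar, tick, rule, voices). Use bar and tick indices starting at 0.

bar 0: v0=C3 v1=C4 downbeat P8
bar 1: v0=A2 v1=F3 downbeat m6
bar 2: v0=B2 v1=D3 downbeat m3
bar 3: v0=G2 v1=E3 downbeat M6
bar 4: v0=B2 v1=G3 downbeat m6
bar 5: v0=B2 v1=G3 downbeat m6
bar 6: v0=C3 v1=C4 downbeat P8
  -> R4 @ bar 2 tick 2 v(0, 1): B2/C4 m2 untreated
  -> R7 @ bar 2 tick 2 v(1,): D3->C4 leap 10st
  -> R2 @ bar 6 tick 0 v(0, 1): B2/D3 m3 -> C3/C4 P8 similar
  -> R7 @ bar 6 tick 0 v(1,): D3->C4 leap 10st

(2, 2, R4, (0, 1))
(2, 2, R7, (1,))
(6, 0, R2, (0, 1))
(6, 0, R7, (1,))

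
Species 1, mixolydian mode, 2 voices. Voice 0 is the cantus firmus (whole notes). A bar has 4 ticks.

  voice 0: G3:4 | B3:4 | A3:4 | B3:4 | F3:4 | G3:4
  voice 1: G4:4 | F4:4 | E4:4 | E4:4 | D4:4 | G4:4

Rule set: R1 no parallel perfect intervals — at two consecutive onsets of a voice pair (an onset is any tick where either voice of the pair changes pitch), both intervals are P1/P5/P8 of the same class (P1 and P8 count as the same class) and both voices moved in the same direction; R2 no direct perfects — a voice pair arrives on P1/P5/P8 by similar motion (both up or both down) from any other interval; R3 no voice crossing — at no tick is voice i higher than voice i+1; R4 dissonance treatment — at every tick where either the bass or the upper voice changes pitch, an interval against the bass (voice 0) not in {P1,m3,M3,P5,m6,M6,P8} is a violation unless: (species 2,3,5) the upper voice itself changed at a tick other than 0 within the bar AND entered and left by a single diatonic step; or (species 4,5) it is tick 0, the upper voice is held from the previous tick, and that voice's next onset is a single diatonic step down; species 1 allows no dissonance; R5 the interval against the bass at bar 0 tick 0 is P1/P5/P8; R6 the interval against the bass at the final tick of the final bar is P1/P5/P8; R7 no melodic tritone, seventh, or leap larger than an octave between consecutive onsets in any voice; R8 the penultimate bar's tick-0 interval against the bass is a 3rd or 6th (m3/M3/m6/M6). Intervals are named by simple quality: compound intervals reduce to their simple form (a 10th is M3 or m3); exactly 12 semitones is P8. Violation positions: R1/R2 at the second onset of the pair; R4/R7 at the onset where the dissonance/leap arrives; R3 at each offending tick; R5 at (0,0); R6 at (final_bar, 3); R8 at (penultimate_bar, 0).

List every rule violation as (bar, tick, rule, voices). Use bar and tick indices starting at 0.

bar 0: v0=G3 v1=G4 downbeat P8
bar 1: v0=B3 v1=F4 downbeat TT
bar 2: v0=A3 v1=E4 downbeat P5
bar 3: v0=B3 v1=E4 downbeat P4
bar 4: v0=F3 v1=D4 downbeat M6
bar 5: v0=G3 v1=G4 downbeat P8
  -> R4 @ bar 1 tick 0 v(0, 1): B3/F4 TT untreated
  -> R2 @ bar 2 tick 0 v(0, 1): B3/F4 TT -> A3/E4 P5 similar
  -> R4 @ bar 3 tick 0 v(0, 1): B3/E4 P4 untreated
  -> R7 @ bar 4 tick 0 v(0,): B3->F3 leap 6st
  -> R2 @ bar 5 tick 0 v(0, 1): F3/D4 M6 -> G3/G4 P8 similar

(1, 0, R4, (0, 1))
(2, 0, R2, (0, 1))
(3, 0, R4, (0, 1))
(4, 0, R7, (0,))
(5, 0, R2, (0, 1))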